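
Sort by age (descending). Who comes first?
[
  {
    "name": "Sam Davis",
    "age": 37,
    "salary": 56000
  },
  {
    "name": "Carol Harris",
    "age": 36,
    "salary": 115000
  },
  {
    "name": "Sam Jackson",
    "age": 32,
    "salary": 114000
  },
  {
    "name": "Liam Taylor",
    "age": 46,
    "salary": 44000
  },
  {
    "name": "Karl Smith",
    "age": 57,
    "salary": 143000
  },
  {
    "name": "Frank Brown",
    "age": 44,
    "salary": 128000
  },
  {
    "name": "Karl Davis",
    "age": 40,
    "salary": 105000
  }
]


Sort by: age (descending)

Sorted order:
  1. Karl Smith (age = 57)
  2. Liam Taylor (age = 46)
  3. Frank Brown (age = 44)
  4. Karl Davis (age = 40)
  5. Sam Davis (age = 37)
  6. Carol Harris (age = 36)
  7. Sam Jackson (age = 32)

First: Karl Smith

Karl Smith


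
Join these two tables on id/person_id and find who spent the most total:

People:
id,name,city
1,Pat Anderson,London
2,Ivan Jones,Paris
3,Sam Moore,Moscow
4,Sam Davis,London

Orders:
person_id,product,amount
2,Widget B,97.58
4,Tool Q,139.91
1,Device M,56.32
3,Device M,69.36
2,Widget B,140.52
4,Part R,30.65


Join on: people.id = orders.person_id

Joined rows:
  Ivan Jones (Paris) bought Widget B for $97.58
  Sam Davis (London) bought Tool Q for $139.91
  Pat Anderson (London) bought Device M for $56.32
  Sam Moore (Moscow) bought Device M for $69.36
  Ivan Jones (Paris) bought Widget B for $140.52
  Sam Davis (London) bought Part R for $30.65

Total per person:
  Ivan Jones: $238.10
  Sam Davis: $170.56
  Sam Moore: $69.36
  Pat Anderson: $56.32

Top spender: Ivan Jones ($238.10)

Ivan Jones ($238.10)


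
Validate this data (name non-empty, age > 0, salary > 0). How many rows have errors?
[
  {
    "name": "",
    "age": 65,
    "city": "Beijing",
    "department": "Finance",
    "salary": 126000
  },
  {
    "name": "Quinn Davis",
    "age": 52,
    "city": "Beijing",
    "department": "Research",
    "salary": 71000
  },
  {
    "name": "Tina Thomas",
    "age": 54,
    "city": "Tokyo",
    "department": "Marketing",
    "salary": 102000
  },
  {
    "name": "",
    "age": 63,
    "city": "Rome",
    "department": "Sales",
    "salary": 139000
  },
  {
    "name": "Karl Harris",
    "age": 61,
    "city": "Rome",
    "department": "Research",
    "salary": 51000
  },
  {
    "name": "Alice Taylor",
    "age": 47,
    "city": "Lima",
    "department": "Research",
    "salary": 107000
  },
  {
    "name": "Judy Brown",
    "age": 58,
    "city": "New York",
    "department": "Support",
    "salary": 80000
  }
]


Validating 7 records:
Rules: name non-empty, age > 0, salary > 0

  Row 1 (???): empty name
  Row 2 (Quinn Davis): OK
  Row 3 (Tina Thomas): OK
  Row 4 (???): empty name
  Row 5 (Karl Harris): OK
  Row 6 (Alice Taylor): OK
  Row 7 (Judy Brown): OK

Total errors: 2

2 errors


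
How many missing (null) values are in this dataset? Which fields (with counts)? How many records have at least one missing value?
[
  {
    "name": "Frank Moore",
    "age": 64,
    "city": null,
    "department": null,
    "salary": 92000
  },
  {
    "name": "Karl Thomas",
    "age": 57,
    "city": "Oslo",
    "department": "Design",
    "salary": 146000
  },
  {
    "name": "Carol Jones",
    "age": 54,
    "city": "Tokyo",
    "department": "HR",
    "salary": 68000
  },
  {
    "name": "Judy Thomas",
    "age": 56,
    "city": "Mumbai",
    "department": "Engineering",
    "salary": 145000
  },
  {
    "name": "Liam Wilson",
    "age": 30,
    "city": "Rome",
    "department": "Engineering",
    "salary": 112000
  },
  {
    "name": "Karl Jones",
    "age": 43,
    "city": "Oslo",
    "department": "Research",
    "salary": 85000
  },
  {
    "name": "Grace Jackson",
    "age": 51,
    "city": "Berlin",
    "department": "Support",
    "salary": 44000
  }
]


Checking for missing (null) values in 7 records:

  Frank Moore: city, department
  Karl Thomas: complete
  Carol Jones: complete
  Judy Thomas: complete
  Liam Wilson: complete
  Karl Jones: complete
  Grace Jackson: complete

Per field:
  name: 0 missing
  age: 0 missing
  city: 1 missing
  department: 1 missing
  salary: 0 missing

Total missing values: 2
Records with any missing: 1

2 missing values (city: 1, department: 1); 1 incomplete records


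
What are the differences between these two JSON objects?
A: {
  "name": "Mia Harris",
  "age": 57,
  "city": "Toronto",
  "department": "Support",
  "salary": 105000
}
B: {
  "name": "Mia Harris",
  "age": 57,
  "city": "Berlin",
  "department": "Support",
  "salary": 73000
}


Comparing each field (in key order):
  name: same
  age: same
  city: DIFFERENT
  department: same
  salary: DIFFERENT
Differences:
  city: Toronto -> Berlin
  salary: 105000 -> 73000

2 field(s) changed

2 changes: city, salary


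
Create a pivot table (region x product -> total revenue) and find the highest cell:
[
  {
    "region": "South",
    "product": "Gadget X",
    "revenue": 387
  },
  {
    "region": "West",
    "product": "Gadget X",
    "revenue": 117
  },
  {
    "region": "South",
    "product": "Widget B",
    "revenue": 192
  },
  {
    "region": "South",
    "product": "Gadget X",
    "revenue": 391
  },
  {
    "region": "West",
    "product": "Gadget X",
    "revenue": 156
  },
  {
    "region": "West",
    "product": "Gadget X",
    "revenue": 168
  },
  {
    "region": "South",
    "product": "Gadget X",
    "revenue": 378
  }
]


Pivot: region (rows) x product (columns) -> total revenue

     Gadget X      Widget B    
South         1156           192  
West           441             0  

Highest: South / Gadget X = $1156

South / Gadget X = $1156


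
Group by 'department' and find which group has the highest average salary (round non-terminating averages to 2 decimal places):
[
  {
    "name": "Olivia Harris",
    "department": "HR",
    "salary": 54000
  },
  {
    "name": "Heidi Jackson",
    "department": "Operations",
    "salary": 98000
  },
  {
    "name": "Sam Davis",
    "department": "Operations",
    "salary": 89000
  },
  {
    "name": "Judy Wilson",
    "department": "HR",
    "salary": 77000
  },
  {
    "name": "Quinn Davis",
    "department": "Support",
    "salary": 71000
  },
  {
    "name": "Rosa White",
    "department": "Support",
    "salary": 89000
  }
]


Group by: department

Groups:
  HR: 2 people, avg salary = 131000/2 = $65500
  Operations: 2 people, avg salary = 187000/2 = $93500
  Support: 2 people, avg salary = 160000/2 = $80000

Highest average salary: Operations ($93500)

Operations ($93500)


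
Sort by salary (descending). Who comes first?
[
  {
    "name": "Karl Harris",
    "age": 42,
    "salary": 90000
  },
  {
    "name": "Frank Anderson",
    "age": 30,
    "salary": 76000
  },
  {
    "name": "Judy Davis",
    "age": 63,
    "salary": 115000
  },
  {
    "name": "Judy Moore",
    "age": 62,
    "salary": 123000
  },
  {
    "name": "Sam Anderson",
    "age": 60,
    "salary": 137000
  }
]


Sort by: salary (descending)

Sorted order:
  1. Sam Anderson (salary = 137000)
  2. Judy Moore (salary = 123000)
  3. Judy Davis (salary = 115000)
  4. Karl Harris (salary = 90000)
  5. Frank Anderson (salary = 76000)

First: Sam Anderson

Sam Anderson


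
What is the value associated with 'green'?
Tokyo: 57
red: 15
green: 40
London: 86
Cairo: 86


Looking up key 'green'
Value: 40

40


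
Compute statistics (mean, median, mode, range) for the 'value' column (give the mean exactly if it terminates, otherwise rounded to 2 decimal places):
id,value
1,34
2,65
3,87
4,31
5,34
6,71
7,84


Data: [34, 65, 87, 31, 34, 71, 84]
Count: 7
Sum: 406
Mean: 406/7 = 58
Sorted: [31, 34, 34, 65, 71, 84, 87]
Median: 65.0
Mode: 34 (2 times)
Range: 87 - 31 = 56
Min: 31, Max: 87

mean=58, median=65.0, mode=34, range=56


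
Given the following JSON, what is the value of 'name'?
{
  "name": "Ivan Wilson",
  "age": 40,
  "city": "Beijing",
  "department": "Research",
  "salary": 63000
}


Looking up field 'name'
Value: Ivan Wilson

Ivan Wilson


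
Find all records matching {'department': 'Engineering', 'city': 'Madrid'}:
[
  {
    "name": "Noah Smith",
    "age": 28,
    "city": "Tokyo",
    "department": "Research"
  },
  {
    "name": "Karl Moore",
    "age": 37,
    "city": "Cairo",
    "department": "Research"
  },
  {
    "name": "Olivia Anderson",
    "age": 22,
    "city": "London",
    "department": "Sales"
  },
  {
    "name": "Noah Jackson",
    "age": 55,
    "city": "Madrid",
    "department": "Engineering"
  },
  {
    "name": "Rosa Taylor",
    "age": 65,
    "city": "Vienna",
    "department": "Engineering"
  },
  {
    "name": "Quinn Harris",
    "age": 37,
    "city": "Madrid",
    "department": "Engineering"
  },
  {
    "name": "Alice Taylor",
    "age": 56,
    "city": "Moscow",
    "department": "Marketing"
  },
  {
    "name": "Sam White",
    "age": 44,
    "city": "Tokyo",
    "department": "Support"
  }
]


Search criteria: {'department': 'Engineering', 'city': 'Madrid'}

Checking 8 records:
  Noah Smith: {department: Research, city: Tokyo}
  Karl Moore: {department: Research, city: Cairo}
  Olivia Anderson: {department: Sales, city: London}
  Noah Jackson: {department: Engineering, city: Madrid} <-- MATCH
  Rosa Taylor: {department: Engineering, city: Vienna}
  Quinn Harris: {department: Engineering, city: Madrid} <-- MATCH
  Alice Taylor: {department: Marketing, city: Moscow}
  Sam White: {department: Support, city: Tokyo}

Matches: ["Noah Jackson", "Quinn Harris"]

["Noah Jackson", "Quinn Harris"]


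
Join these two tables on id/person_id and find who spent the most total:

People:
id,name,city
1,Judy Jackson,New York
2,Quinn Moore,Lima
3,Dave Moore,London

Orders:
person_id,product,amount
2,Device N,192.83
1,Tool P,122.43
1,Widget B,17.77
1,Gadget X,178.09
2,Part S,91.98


Join on: people.id = orders.person_id

Joined rows:
  Quinn Moore (Lima) bought Device N for $192.83
  Judy Jackson (New York) bought Tool P for $122.43
  Judy Jackson (New York) bought Widget B for $17.77
  Judy Jackson (New York) bought Gadget X for $178.09
  Quinn Moore (Lima) bought Part S for $91.98

Total per person:
  Judy Jackson: $318.29
  Quinn Moore: $284.81

Top spender: Judy Jackson ($318.29)

Judy Jackson ($318.29)


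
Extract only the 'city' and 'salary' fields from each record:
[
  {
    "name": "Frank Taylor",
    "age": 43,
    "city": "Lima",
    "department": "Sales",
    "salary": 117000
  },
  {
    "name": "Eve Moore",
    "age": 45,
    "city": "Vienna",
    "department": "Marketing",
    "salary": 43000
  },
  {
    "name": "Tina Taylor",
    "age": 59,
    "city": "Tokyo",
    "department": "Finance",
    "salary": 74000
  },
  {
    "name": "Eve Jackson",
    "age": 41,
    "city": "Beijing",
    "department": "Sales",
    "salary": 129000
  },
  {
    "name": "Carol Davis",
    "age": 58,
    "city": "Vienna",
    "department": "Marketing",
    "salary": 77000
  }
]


Original: 5 records with fields: name, age, city, department, salary
Keep: ['city', 'salary']
Drop: ['name', 'age', 'department']
Result: 5 records, 2 fields each

[
  {
    "city": "Lima",
    "salary": 117000
  },
  {
    "city": "Vienna",
    "salary": 43000
  },
  {
    "city": "Tokyo",
    "salary": 74000
  },
  {
    "city": "Beijing",
    "salary": 129000
  },
  {
    "city": "Vienna",
    "salary": 77000
  }
]


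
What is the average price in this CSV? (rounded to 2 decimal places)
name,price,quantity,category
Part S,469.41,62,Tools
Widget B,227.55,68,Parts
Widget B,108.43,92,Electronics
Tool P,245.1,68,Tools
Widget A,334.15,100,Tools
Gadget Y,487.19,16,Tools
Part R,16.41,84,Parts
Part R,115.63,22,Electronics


Computing average price:
Values: [469.41, 227.55, 108.43, 245.1, 334.15, 487.19, 16.41, 115.63]
Sum = 2003.87
Count = 8
Average = 2003.87/8 = 250.48375 exactly -> 250.48 (rounded half-up to 2 decimal places)

250.48


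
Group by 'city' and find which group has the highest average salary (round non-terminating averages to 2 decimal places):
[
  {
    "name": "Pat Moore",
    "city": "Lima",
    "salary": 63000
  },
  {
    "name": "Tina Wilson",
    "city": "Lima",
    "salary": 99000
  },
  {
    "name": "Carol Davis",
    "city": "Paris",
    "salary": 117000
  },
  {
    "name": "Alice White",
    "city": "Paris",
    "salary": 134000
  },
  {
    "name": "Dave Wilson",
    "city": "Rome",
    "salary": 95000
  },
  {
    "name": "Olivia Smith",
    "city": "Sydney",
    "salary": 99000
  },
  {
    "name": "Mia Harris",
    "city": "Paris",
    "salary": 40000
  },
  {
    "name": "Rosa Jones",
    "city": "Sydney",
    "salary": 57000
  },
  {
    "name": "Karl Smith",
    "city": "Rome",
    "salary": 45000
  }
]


Group by: city

Groups:
  Lima: 2 people, avg salary = 162000/2 = $81000
  Paris: 3 people, avg salary = 291000/3 = $97000
  Rome: 2 people, avg salary = 140000/2 = $70000
  Sydney: 2 people, avg salary = 156000/2 = $78000

Highest average salary: Paris ($97000)

Paris ($97000)


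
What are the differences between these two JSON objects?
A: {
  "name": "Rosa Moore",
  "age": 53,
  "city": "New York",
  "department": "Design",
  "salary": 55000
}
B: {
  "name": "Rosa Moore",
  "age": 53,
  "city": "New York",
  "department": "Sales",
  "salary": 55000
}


Comparing each field (in key order):
  name: same
  age: same
  city: same
  department: DIFFERENT
  salary: same
Differences:
  department: Design -> Sales

1 field(s) changed

1 change: department


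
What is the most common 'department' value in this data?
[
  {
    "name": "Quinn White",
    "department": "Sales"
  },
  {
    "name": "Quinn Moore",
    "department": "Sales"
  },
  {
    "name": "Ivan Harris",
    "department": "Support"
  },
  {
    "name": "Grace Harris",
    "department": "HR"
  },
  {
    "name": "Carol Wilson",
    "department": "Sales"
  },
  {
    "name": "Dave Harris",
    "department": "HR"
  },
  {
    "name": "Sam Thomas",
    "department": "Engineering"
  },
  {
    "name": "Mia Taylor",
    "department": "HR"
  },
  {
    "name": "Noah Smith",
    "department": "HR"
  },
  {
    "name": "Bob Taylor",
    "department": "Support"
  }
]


Counting 'department' values across 10 records:

  HR: 4 ####
  Sales: 3 ###
  Support: 2 ##
  Engineering: 1 #

Most common: HR (4 times)

HR (4 times)


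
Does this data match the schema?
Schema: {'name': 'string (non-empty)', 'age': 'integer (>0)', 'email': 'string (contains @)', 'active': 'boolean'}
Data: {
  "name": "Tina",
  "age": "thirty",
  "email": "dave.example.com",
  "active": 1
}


Validating each field against schema:
  name: OK (non-empty string)
  age: FAIL ("thirty" is not an integer)
  email: FAIL ("dave.example.com" does not contain @)
  active: FAIL (1 is not a boolean)

Result: INVALID (3 errors: age, email, active)

INVALID (3 errors: age, email, active)


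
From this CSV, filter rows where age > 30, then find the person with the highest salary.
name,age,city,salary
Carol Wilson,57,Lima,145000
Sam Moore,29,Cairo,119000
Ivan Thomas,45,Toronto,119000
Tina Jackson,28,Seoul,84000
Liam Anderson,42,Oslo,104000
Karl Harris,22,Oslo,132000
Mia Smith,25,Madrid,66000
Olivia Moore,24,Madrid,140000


Filter: age > 30
Sort by: salary (descending)

Filtered records (3):
  Carol Wilson, age 57, salary $145000
  Ivan Thomas, age 45, salary $119000
  Liam Anderson, age 42, salary $104000

Highest salary: Carol Wilson ($145000)

Carol Wilson


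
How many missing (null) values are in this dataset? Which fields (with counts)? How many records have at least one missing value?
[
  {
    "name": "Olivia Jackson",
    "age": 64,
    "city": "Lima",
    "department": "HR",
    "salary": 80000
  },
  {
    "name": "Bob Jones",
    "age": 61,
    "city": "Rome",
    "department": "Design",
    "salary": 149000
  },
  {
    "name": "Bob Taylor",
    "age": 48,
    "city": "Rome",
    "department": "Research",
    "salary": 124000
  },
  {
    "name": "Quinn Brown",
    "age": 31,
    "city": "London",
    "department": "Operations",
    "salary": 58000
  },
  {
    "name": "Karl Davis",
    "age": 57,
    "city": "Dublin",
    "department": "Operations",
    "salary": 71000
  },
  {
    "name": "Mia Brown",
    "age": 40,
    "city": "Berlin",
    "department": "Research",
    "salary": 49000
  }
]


Checking for missing (null) values in 6 records:

  Olivia Jackson: complete
  Bob Jones: complete
  Bob Taylor: complete
  Quinn Brown: complete
  Karl Davis: complete
  Mia Brown: complete

Per field:
  name: 0 missing
  age: 0 missing
  city: 0 missing
  department: 0 missing
  salary: 0 missing

Total missing values: 0
Records with any missing: 0

0 missing values (none); 0 incomplete records


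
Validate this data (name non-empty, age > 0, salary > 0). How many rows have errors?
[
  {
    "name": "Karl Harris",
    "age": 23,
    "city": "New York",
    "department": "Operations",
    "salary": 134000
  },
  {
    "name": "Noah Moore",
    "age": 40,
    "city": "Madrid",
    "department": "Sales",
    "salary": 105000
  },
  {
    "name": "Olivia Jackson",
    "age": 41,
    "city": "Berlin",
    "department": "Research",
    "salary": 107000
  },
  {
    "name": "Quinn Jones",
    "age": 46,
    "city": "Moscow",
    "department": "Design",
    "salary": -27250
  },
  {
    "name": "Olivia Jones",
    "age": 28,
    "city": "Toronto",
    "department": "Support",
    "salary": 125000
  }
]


Validating 5 records:
Rules: name non-empty, age > 0, salary > 0

  Row 1 (Karl Harris): OK
  Row 2 (Noah Moore): OK
  Row 3 (Olivia Jackson): OK
  Row 4 (Quinn Jones): negative salary: -27250
  Row 5 (Olivia Jones): OK

Total errors: 1

1 errors


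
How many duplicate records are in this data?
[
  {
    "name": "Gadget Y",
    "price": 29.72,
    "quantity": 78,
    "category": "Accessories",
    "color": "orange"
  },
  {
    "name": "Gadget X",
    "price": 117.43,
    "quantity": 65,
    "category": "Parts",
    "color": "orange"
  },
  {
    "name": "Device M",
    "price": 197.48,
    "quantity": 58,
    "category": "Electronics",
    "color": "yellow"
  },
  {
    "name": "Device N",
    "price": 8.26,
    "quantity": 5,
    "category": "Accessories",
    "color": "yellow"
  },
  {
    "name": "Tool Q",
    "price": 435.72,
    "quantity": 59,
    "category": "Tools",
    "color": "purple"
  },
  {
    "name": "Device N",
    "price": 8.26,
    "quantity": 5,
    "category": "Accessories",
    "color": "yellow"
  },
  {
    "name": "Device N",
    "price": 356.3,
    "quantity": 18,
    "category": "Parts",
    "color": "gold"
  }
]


Checking 7 records for duplicates:

  Row 1: Gadget Y ($29.72, qty 78)
  Row 2: Gadget X ($117.43, qty 65)
  Row 3: Device M ($197.48, qty 58)
  Row 4: Device N ($8.26, qty 5)
  Row 5: Tool Q ($435.72, qty 59)
  Row 6: Device N ($8.26, qty 5) <-- DUPLICATE
  Row 7: Device N ($356.3, qty 18)

Duplicates found: 1
Unique records: 6

1 duplicates, 6 unique


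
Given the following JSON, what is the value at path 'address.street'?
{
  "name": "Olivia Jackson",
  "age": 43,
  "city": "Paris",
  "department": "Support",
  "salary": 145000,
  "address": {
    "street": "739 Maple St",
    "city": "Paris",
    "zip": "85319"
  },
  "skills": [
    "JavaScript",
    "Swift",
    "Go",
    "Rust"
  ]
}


Query: address.street
Path: address -> street
Value: 739 Maple St

739 Maple St


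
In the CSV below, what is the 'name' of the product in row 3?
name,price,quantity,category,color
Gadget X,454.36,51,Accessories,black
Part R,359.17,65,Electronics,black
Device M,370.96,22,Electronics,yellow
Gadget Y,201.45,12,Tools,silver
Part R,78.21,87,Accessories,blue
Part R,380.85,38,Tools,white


Query: Row 3 ('Device M'), column 'name'
Value: Device M

Device M


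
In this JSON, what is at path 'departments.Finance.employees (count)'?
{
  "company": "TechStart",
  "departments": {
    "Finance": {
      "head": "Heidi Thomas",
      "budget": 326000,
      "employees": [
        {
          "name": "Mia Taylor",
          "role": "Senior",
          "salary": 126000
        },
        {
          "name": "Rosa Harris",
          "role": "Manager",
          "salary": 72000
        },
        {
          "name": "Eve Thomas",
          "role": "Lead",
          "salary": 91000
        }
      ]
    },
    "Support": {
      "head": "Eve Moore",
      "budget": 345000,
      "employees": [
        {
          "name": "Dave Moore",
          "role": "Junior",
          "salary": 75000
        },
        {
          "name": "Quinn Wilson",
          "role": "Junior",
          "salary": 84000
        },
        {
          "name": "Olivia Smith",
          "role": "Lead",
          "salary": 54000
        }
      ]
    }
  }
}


Path: departments.Finance.employees (count)

Navigate:
  -> departments
  -> Finance
  -> employees (array, length 3)

3


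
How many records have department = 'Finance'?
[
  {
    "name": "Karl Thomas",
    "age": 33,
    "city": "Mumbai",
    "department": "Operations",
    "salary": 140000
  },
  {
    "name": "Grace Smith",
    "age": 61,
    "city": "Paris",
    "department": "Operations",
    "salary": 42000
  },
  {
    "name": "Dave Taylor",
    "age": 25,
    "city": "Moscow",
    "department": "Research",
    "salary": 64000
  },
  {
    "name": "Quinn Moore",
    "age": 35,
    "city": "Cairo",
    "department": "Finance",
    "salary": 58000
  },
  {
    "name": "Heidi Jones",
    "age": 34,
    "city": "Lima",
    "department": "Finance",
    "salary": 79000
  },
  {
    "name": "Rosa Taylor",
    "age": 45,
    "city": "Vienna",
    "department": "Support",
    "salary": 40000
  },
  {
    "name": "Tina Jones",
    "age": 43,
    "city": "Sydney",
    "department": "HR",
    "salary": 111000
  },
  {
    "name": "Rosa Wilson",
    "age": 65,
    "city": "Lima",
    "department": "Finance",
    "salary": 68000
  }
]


Data: 8 records
Condition: department = 'Finance'

Checking each record:
  Karl Thomas: Operations
  Grace Smith: Operations
  Dave Taylor: Research
  Quinn Moore: Finance MATCH
  Heidi Jones: Finance MATCH
  Rosa Taylor: Support
  Tina Jones: HR
  Rosa Wilson: Finance MATCH

Count: 3

3


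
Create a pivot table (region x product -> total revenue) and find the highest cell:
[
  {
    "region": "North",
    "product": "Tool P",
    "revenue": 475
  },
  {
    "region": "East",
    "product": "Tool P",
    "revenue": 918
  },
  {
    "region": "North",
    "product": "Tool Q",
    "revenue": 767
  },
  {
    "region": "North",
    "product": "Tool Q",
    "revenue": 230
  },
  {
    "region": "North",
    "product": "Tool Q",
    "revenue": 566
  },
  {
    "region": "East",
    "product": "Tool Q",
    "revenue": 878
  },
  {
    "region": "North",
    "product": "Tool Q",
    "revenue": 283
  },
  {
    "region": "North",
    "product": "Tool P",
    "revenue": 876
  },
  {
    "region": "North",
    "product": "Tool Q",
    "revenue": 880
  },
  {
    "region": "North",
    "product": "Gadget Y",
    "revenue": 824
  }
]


Pivot: region (rows) x product (columns) -> total revenue

     Gadget Y      Tool P        Tool Q      
East             0           918           878  
North          824          1351          2726  

Highest: North / Tool Q = $2726

North / Tool Q = $2726


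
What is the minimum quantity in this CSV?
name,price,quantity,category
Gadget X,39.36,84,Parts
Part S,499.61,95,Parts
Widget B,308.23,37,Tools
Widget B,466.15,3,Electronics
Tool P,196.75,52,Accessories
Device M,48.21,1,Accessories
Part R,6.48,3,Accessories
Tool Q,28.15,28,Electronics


Computing minimum quantity:
Values: [84, 95, 37, 3, 52, 1, 3, 28]
Min = 1

1


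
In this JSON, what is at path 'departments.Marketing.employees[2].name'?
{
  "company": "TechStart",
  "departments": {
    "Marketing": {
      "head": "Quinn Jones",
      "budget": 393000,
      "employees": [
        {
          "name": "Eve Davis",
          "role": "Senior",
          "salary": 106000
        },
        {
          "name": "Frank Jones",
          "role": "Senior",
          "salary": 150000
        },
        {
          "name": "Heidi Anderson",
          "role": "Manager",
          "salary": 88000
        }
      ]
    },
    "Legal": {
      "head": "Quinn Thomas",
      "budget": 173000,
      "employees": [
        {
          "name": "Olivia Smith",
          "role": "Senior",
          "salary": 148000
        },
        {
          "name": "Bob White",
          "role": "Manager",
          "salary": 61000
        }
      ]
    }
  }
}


Path: departments.Marketing.employees[2].name

Navigate:
  -> departments
  -> Marketing
  -> employees[2].name = 'Heidi Anderson'

Heidi Anderson


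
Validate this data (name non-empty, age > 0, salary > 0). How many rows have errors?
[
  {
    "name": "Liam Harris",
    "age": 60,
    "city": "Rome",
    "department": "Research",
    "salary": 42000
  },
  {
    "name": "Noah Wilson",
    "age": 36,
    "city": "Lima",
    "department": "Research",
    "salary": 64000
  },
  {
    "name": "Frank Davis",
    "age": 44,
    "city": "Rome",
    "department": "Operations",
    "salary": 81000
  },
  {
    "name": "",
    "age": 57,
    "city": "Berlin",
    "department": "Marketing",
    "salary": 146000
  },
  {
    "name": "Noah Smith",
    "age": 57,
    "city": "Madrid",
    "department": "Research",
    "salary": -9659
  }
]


Validating 5 records:
Rules: name non-empty, age > 0, salary > 0

  Row 1 (Liam Harris): OK
  Row 2 (Noah Wilson): OK
  Row 3 (Frank Davis): OK
  Row 4 (???): empty name
  Row 5 (Noah Smith): negative salary: -9659

Total errors: 2

2 errors


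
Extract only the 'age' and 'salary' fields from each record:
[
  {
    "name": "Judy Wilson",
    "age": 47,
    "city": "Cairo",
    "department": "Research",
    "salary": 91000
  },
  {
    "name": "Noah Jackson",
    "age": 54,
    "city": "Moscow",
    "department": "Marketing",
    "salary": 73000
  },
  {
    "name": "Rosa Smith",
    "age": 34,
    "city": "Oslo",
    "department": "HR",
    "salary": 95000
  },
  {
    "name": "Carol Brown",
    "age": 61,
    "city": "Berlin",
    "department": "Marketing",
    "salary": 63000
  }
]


Original: 4 records with fields: name, age, city, department, salary
Keep: ['age', 'salary']
Drop: ['name', 'city', 'department']
Result: 4 records, 2 fields each

[
  {
    "age": 47,
    "salary": 91000
  },
  {
    "age": 54,
    "salary": 73000
  },
  {
    "age": 34,
    "salary": 95000
  },
  {
    "age": 61,
    "salary": 63000
  }
]


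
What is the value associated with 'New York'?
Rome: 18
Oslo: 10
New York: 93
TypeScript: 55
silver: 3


Looking up key 'New York'
Value: 93

93


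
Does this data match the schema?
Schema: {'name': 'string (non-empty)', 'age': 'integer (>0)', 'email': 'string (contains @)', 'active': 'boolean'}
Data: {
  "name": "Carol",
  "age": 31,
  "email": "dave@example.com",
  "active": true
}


Validating each field against schema:
  name: OK (non-empty string)
  age: OK (positive integer)
  email: OK (string with @)
  active: OK (boolean)

Result: VALID

VALID


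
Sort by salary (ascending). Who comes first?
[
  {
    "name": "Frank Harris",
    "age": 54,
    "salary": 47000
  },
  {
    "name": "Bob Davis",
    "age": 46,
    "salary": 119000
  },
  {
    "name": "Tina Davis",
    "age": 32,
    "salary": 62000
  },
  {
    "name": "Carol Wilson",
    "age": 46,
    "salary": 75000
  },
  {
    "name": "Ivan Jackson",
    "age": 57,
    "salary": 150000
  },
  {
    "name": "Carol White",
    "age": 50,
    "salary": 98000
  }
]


Sort by: salary (ascending)

Sorted order:
  1. Frank Harris (salary = 47000)
  2. Tina Davis (salary = 62000)
  3. Carol Wilson (salary = 75000)
  4. Carol White (salary = 98000)
  5. Bob Davis (salary = 119000)
  6. Ivan Jackson (salary = 150000)

First: Frank Harris

Frank Harris


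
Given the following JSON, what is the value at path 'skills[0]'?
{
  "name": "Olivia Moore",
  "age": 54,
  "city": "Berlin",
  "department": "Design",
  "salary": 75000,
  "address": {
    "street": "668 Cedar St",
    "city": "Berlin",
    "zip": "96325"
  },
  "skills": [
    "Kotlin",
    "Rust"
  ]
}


Query: skills[0]
Path: skills -> first element
Value: Kotlin

Kotlin


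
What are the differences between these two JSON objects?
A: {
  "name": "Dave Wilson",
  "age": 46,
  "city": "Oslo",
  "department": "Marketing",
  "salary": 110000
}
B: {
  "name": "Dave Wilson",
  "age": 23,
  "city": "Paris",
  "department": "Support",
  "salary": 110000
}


Comparing each field (in key order):
  name: same
  age: DIFFERENT
  city: DIFFERENT
  department: DIFFERENT
  salary: same
Differences:
  age: 46 -> 23
  city: Oslo -> Paris
  department: Marketing -> Support

3 field(s) changed

3 changes: age, city, department


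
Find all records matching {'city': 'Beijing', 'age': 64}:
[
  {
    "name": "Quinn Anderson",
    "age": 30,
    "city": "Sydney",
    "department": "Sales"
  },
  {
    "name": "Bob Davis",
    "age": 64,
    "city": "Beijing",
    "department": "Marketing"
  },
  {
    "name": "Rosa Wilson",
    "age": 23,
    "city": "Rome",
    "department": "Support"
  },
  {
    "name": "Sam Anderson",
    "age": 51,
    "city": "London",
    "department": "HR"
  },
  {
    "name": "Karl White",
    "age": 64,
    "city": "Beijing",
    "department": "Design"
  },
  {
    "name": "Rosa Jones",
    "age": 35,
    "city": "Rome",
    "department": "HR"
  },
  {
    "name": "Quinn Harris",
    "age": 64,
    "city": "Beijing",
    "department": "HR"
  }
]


Search criteria: {'city': 'Beijing', 'age': 64}

Checking 7 records:
  Quinn Anderson: {city: Sydney, age: 30}
  Bob Davis: {city: Beijing, age: 64} <-- MATCH
  Rosa Wilson: {city: Rome, age: 23}
  Sam Anderson: {city: London, age: 51}
  Karl White: {city: Beijing, age: 64} <-- MATCH
  Rosa Jones: {city: Rome, age: 35}
  Quinn Harris: {city: Beijing, age: 64} <-- MATCH

Matches: ["Bob Davis", "Karl White", "Quinn Harris"]

["Bob Davis", "Karl White", "Quinn Harris"]


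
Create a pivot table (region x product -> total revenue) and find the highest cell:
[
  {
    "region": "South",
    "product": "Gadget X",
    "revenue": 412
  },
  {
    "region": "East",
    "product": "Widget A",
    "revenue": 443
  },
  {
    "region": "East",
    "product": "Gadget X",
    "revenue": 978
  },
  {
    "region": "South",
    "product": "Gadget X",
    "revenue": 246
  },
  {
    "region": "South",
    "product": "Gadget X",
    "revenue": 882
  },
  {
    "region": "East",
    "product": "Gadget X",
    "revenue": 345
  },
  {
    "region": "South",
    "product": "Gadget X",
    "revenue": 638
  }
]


Pivot: region (rows) x product (columns) -> total revenue

     Gadget X      Widget A    
East          1323           443  
South         2178             0  

Highest: South / Gadget X = $2178

South / Gadget X = $2178


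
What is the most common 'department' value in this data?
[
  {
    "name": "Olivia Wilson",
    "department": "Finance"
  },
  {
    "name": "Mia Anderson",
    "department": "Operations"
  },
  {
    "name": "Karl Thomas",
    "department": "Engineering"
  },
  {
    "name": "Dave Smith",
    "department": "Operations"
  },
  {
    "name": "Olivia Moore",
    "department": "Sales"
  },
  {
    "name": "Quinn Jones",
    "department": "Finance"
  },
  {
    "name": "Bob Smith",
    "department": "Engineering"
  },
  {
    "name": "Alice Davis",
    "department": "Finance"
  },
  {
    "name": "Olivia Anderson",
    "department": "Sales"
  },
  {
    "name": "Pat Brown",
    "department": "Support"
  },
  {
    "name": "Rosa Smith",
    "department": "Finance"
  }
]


Counting 'department' values across 11 records:

  Finance: 4 ####
  Operations: 2 ##
  Engineering: 2 ##
  Sales: 2 ##
  Support: 1 #

Most common: Finance (4 times)

Finance (4 times)


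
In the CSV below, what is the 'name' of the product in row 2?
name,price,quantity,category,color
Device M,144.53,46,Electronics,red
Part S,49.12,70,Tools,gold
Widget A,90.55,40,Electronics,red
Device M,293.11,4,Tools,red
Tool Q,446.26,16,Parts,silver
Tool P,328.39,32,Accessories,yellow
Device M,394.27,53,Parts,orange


Query: Row 2 ('Part S'), column 'name'
Value: Part S

Part S


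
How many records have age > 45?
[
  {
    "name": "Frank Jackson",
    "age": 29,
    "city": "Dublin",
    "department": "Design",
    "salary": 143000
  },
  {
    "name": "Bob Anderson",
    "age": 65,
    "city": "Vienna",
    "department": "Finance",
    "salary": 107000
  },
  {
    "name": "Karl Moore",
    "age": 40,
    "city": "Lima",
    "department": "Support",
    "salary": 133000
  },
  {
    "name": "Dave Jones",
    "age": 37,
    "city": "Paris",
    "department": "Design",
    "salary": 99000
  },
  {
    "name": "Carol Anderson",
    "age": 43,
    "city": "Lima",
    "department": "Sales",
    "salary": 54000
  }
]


Data: 5 records
Condition: age > 45

Checking each record:
  Frank Jackson: 29
  Bob Anderson: 65 MATCH
  Karl Moore: 40
  Dave Jones: 37
  Carol Anderson: 43

Count: 1

1


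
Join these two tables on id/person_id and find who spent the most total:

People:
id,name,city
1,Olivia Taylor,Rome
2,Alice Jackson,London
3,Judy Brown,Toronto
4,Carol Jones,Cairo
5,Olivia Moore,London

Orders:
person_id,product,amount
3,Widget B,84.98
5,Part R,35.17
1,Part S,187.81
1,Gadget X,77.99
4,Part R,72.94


Join on: people.id = orders.person_id

Joined rows:
  Judy Brown (Toronto) bought Widget B for $84.98
  Olivia Moore (London) bought Part R for $35.17
  Olivia Taylor (Rome) bought Part S for $187.81
  Olivia Taylor (Rome) bought Gadget X for $77.99
  Carol Jones (Cairo) bought Part R for $72.94

Total per person:
  Olivia Taylor: $265.80
  Judy Brown: $84.98
  Carol Jones: $72.94
  Olivia Moore: $35.17

Top spender: Olivia Taylor ($265.80)

Olivia Taylor ($265.80)


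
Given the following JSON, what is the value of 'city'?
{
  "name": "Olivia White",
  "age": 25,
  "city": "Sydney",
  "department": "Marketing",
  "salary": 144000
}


Looking up field 'city'
Value: Sydney

Sydney


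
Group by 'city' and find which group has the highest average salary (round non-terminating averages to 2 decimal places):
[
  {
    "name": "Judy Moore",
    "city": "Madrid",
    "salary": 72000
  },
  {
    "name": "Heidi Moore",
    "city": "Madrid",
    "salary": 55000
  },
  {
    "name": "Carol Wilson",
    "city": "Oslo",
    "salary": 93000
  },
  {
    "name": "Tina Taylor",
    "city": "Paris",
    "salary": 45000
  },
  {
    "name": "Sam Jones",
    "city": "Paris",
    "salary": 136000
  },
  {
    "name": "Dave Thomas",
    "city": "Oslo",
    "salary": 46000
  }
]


Group by: city

Groups:
  Madrid: 2 people, avg salary = 127000/2 = $63500
  Oslo: 2 people, avg salary = 139000/2 = $69500
  Paris: 2 people, avg salary = 181000/2 = $90500

Highest average salary: Paris ($90500)

Paris ($90500)


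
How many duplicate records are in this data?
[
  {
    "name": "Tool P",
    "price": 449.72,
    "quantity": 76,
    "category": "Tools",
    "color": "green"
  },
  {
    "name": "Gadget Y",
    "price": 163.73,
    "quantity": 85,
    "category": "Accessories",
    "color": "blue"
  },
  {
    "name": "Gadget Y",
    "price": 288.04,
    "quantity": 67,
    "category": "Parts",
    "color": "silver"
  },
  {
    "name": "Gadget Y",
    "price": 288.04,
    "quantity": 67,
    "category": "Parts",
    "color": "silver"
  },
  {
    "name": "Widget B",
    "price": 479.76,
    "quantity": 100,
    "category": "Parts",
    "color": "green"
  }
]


Checking 5 records for duplicates:

  Row 1: Tool P ($449.72, qty 76)
  Row 2: Gadget Y ($163.73, qty 85)
  Row 3: Gadget Y ($288.04, qty 67)
  Row 4: Gadget Y ($288.04, qty 67) <-- DUPLICATE
  Row 5: Widget B ($479.76, qty 100)

Duplicates found: 1
Unique records: 4

1 duplicates, 4 unique


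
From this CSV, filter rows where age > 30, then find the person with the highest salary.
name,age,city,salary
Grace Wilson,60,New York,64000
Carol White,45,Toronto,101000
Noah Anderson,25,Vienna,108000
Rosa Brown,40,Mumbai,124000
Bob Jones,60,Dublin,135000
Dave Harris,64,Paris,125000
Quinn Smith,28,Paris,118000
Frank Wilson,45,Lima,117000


Filter: age > 30
Sort by: salary (descending)

Filtered records (6):
  Bob Jones, age 60, salary $135000
  Dave Harris, age 64, salary $125000
  Rosa Brown, age 40, salary $124000
  Frank Wilson, age 45, salary $117000
  Carol White, age 45, salary $101000
  Grace Wilson, age 60, salary $64000

Highest salary: Bob Jones ($135000)

Bob Jones


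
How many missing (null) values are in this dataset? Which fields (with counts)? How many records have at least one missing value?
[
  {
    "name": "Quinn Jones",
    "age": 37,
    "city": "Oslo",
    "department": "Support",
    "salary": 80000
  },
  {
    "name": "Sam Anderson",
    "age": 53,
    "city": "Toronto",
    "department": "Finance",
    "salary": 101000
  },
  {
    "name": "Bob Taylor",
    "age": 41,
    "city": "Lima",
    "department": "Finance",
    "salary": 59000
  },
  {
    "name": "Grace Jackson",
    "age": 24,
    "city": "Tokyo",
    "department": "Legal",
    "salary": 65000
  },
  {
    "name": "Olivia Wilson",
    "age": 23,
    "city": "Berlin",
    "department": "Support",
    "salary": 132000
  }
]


Checking for missing (null) values in 5 records:

  Quinn Jones: complete
  Sam Anderson: complete
  Bob Taylor: complete
  Grace Jackson: complete
  Olivia Wilson: complete

Per field:
  name: 0 missing
  age: 0 missing
  city: 0 missing
  department: 0 missing
  salary: 0 missing

Total missing values: 0
Records with any missing: 0

0 missing values (none); 0 incomplete records


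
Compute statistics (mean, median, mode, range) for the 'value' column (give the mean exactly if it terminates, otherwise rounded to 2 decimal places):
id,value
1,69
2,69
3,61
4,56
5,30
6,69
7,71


Data: [69, 69, 61, 56, 30, 69, 71]
Count: 7
Sum: 425
Mean: 425/7 ≈ 60.71 (rounded to 2 decimal places)
Sorted: [30, 56, 61, 69, 69, 69, 71]
Median: 69.0
Mode: 69 (3 times)
Range: 71 - 30 = 41
Min: 30, Max: 71

mean≈60.71, median=69.0, mode=69, range=41


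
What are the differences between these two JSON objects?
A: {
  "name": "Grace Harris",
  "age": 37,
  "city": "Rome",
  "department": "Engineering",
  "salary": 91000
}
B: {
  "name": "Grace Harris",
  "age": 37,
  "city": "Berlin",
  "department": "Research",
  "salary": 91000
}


Comparing each field (in key order):
  name: same
  age: same
  city: DIFFERENT
  department: DIFFERENT
  salary: same
Differences:
  city: Rome -> Berlin
  department: Engineering -> Research

2 field(s) changed

2 changes: city, department


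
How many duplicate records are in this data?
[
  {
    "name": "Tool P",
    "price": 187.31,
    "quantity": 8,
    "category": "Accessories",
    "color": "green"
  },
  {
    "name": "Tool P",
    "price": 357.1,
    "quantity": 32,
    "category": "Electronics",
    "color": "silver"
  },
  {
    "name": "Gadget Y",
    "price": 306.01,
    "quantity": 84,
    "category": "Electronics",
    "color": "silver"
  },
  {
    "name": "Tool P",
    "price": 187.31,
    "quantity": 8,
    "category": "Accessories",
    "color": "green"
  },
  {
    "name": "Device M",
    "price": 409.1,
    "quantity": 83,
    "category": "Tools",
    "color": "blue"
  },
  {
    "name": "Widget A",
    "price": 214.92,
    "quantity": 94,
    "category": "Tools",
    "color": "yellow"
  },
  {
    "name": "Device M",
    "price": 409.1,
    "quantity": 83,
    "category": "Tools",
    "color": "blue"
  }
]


Checking 7 records for duplicates:

  Row 1: Tool P ($187.31, qty 8)
  Row 2: Tool P ($357.1, qty 32)
  Row 3: Gadget Y ($306.01, qty 84)
  Row 4: Tool P ($187.31, qty 8) <-- DUPLICATE
  Row 5: Device M ($409.1, qty 83)
  Row 6: Widget A ($214.92, qty 94)
  Row 7: Device M ($409.1, qty 83) <-- DUPLICATE

Duplicates found: 2
Unique records: 5

2 duplicates, 5 unique


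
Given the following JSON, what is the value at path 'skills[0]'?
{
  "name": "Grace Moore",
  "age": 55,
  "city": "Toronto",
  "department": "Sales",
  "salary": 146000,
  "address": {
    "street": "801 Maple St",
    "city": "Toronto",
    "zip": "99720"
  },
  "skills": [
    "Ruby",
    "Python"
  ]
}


Query: skills[0]
Path: skills -> first element
Value: Ruby

Ruby


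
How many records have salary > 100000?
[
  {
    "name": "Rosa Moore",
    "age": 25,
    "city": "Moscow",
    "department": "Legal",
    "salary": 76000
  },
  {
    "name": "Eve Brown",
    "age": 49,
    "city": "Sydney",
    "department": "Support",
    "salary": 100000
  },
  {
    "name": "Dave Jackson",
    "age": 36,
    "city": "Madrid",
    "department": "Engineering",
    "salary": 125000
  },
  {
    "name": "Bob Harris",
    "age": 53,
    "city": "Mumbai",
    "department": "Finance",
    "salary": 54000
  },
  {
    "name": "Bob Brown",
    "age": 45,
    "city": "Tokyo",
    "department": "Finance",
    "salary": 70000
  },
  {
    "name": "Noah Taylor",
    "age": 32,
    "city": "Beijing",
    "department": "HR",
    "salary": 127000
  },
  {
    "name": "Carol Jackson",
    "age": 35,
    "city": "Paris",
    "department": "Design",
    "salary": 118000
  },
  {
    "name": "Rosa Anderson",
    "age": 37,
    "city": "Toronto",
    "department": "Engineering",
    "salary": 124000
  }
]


Data: 8 records
Condition: salary > 100000

Checking each record:
  Rosa Moore: 76000
  Eve Brown: 100000
  Dave Jackson: 125000 MATCH
  Bob Harris: 54000
  Bob Brown: 70000
  Noah Taylor: 127000 MATCH
  Carol Jackson: 118000 MATCH
  Rosa Anderson: 124000 MATCH

Count: 4

4
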